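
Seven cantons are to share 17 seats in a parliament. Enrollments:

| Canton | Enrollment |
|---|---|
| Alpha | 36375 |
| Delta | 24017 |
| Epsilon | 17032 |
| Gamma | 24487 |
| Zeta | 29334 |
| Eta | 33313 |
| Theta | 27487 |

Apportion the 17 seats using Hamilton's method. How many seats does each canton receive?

Standard divisor: 192045 ÷ 17 ≈ 11296.765.
Standard quotas: Alpha 3.2199, Delta 2.1260, Epsilon 1.5077, Gamma 2.1676, Zeta 2.5967, Eta 2.9489, Theta 2.4332.
Lower quotas: Alpha 3, Delta 2, Epsilon 1, Gamma 2, Zeta 2, Eta 2, Theta 2 (sum 14, leaving 3 seats).
Remainders in descending order: Eta 0.9489, Zeta 0.5967, Epsilon 0.5077, Theta 0.4332, Alpha 0.2199, Gamma 0.1676, Delta 0.1260.
Largest remainders: Eta, Zeta, Epsilon receive the extra seats.

Alpha 3; Delta 2; Epsilon 2; Gamma 2; Zeta 3; Eta 3; Theta 2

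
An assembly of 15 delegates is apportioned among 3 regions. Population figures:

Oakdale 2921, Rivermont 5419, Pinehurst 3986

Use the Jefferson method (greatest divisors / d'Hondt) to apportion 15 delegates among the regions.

Oakdale: 3; Rivermont: 7; Pinehurst: 5

Standard divisor 12326/15 ≈ 821.733; standard quotas: Oakdale 3.555, Rivermont 6.595, Pinehurst 4.851.
Rounding down gives 3, 6, 4 = 13 seats, so the divisor must be adjusted.
With modified divisor 750: modified quotas Oakdale 3.895, Rivermont 7.225, Pinehurst 5.315.
Rounding down: Oakdale 3, Rivermont 7, Pinehurst 5 (total 15).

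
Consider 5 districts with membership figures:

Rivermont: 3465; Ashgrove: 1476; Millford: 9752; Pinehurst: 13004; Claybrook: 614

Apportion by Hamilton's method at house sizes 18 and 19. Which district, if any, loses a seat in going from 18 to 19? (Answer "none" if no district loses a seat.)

At 18 seats: Rivermont 2, Ashgrove 1, Millford 6, Pinehurst 8, Claybrook 1.
At 19 seats: Rivermont 2, Ashgrove 1, Millford 7, Pinehurst 9, Claybrook 0.
Claybrook drops from 1 to 0.

Claybrook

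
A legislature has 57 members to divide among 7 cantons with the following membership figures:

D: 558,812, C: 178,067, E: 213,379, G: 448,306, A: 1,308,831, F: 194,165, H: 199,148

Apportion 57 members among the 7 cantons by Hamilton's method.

D 10; C 3; E 4; G 8; A 24; F 4; H 4

Standard divisor: 3100708 ÷ 57 ≈ 54398.386.
Standard quotas: D 10.2726, C 3.2734, E 3.9225, G 8.2412, A 24.0601, F 3.5693, H 3.6609.
Lower quotas: D 10, C 3, E 3, G 8, A 24, F 3, H 3 (sum 54, leaving 3 seats).
Remainders in descending order: E 0.9225, H 0.6609, F 0.5693, C 0.2734, D 0.2726, G 0.2412, A 0.0601.
The surplus seats go to E, H, F.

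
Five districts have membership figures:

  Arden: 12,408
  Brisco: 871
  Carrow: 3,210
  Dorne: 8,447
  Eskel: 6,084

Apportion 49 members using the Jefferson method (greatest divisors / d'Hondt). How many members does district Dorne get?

13

Standard divisor 31020/49 ≈ 633.061; standard quotas: Arden 19.600, Brisco 1.376, Carrow 5.071, Dorne 13.343, Eskel 9.610.
Rounding down gives 19, 1, 5, 13, 9 = 47 seats, so the divisor must be adjusted.
With modified divisor 606: modified quotas Arden 20.475, Brisco 1.437, Carrow 5.297, Dorne 13.939, Eskel 10.040.
Rounding down: Arden 20, Brisco 1, Carrow 5, Dorne 13, Eskel 10 (total 49).
Dorne receives 13.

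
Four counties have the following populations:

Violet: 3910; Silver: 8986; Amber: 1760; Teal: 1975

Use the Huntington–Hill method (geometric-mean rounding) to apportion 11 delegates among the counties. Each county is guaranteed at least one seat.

With divisor 1496: modified quotas Violet 2.614, Silver 6.007, Amber 1.176, Teal 1.320.
Geometric-mean thresholds: Violet √(2·3)=2.449, Silver √(6·7)=6.481, Amber √(1·2)=1.414, Teal √(1·2)=1.414.
Each quota rounded against its threshold gives Violet 3, Silver 6, Amber 1, Teal 1 (total 11).

Violet 3; Silver 6; Amber 1; Teal 1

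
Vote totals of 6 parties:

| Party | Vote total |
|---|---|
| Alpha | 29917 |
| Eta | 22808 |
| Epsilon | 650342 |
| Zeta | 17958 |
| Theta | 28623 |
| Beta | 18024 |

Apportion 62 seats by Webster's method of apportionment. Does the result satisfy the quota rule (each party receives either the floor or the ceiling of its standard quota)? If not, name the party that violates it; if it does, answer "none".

Epsilon

Standard quotas: Alpha 2.416, Eta 1.842, Epsilon 52.524, Zeta 1.450, Theta 2.312, Beta 1.456.
Webster allocation: Alpha 2, Eta 2, Epsilon 54, Zeta 1, Theta 2, Beta 1.
Epsilon has quota 52.524 (lower 52, upper 53) but receives 54 — outside the quota interval.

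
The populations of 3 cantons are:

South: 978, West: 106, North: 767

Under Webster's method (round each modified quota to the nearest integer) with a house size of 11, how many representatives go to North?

4

Standard divisor 1851/11 ≈ 168.273; standard quotas: South 5.812, West 0.630, North 4.558.
Rounding to the nearest integer gives 6, 1, 5 = 12 seats, so the divisor must be adjusted.
With modified divisor 174: modified quotas South 5.621, West 0.609, North 4.408.
Rounding to the nearest integer: South 6, West 1, North 4 (total 11).
North receives 4.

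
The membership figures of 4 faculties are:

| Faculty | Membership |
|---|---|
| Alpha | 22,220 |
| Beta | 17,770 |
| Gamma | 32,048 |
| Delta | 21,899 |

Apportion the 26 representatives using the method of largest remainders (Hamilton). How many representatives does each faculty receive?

Total 93937; standard divisor 93937/26 ≈ 3612.962.
Standard quotas: Alpha 6.1501, Beta 4.9184, Gamma 8.8703, Delta 6.0612.
Lower quotas: Alpha 6, Beta 4, Gamma 8, Delta 6 (sum 24, leaving 2 seats).
Remainders in descending order: Beta 0.9184, Gamma 0.8703, Alpha 0.1501, Delta 0.0612.
The surplus seats go to Beta, Gamma.

Alpha 6, Beta 5, Gamma 9, Delta 6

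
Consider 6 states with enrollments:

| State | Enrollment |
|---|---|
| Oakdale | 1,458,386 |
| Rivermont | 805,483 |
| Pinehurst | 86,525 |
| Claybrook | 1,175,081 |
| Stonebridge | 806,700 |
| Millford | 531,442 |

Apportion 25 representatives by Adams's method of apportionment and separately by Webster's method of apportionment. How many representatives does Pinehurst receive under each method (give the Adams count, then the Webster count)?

1 and 0

Adams: Oakdale 7, Rivermont 4, Pinehurst 1, Claybrook 6, Stonebridge 4, Millford 3.
Webster: Oakdale 8, Rivermont 4, Pinehurst 0, Claybrook 6, Stonebridge 4, Millford 3.
Pinehurst gets 1 under Adams and 0 under Webster.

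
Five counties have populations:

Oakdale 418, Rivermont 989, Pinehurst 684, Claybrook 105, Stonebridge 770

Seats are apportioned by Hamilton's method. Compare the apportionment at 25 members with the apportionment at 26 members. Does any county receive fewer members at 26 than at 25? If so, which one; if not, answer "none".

At 25 seats: Oakdale 4, Rivermont 8, Pinehurst 6, Claybrook 1, Stonebridge 6.
At 26 seats: Oakdale 3, Rivermont 9, Pinehurst 6, Claybrook 1, Stonebridge 7.
Oakdale drops from 4 to 3.

Oakdale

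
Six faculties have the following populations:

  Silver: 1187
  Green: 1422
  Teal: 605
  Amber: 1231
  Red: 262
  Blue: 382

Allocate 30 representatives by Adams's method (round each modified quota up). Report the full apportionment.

Standard divisor 5089/30 ≈ 169.633; standard quotas: Silver 6.997, Green 8.383, Teal 3.567, Amber 7.257, Red 1.545, Blue 2.252.
Rounding up gives 7, 9, 4, 8, 2, 3 = 33 seats, so the divisor must be adjusted.
With modified divisor 194: modified quotas Silver 6.119, Green 7.330, Teal 3.119, Amber 6.345, Red 1.351, Blue 1.969.
Rounding up: Silver 7, Green 8, Teal 4, Amber 7, Red 2, Blue 2 (total 30).

Silver=7, Green=8, Teal=4, Amber=7, Red=2, Blue=2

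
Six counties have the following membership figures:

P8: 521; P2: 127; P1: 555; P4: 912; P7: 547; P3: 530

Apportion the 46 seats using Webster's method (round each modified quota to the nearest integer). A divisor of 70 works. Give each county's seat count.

With modified divisor 70: modified quotas P8 7.443, P2 1.814, P1 7.929, P4 13.029, P7 7.814, P3 7.571.
Rounding to the nearest integer: P8 7, P2 2, P1 8, P4 13, P7 8, P3 8 (total 46).

P8 7, P2 2, P1 8, P4 13, P7 8, P3 8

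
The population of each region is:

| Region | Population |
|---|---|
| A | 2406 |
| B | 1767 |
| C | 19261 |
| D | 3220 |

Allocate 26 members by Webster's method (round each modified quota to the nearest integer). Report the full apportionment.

Standard divisor 26654/26 ≈ 1025.154; standard quotas: A 2.347, B 1.724, C 18.788, D 3.141.
Rounding to the nearest integer gives A 2, B 2, C 19, D 3 — total 26, matching the house size, so no adjustment is needed.

A 2, B 2, C 19, D 3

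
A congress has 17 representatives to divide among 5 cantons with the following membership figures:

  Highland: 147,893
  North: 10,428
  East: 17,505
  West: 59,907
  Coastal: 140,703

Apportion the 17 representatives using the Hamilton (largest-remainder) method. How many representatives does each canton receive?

Highland 7, North 0, East 1, West 3, Coastal 6

Standard divisor: 376436 ÷ 17 ≈ 22143.294.
Standard quotas: Highland 6.6789, North 0.4709, East 0.7905, West 2.7054, Coastal 6.3542.
Lower quotas: Highland 6, North 0, East 0, West 2, Coastal 6 (sum 14, leaving 3 seats).
Remainders in descending order: East 0.7905, West 0.7054, Highland 0.6789, North 0.4709, Coastal 0.3542.
Largest remainders: East, West, Highland receive the extra seats.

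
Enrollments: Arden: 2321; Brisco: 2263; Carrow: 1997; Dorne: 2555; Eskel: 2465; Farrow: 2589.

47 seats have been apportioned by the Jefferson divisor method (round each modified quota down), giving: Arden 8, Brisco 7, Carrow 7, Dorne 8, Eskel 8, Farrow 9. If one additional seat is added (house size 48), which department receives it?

Dorne

Priority for the next seat is population ÷ (current seats + 1).
Priorities: Arden 257.889, Brisco 282.875, Carrow 249.625, Dorne 283.889, Eskel 273.889, Farrow 258.900.
Highest priority: Dorne.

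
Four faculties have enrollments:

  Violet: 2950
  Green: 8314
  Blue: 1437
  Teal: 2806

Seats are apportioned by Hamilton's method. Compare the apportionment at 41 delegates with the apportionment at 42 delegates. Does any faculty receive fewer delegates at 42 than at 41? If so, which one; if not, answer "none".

none

At 41 seats: Violet 8, Green 22, Blue 4, Teal 7.
At 42 seats: Violet 8, Green 22, Blue 4, Teal 8.
No faculty's allocation decreased.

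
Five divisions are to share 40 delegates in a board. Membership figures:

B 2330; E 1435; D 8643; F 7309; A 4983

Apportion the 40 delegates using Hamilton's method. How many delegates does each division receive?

Standard divisor: 24700 ÷ 40 ≈ 617.5.
Standard quotas: B 3.7733, E 2.3239, D 13.9968, F 11.8364, A 8.0696.
Lower quotas: B 3, E 2, D 13, F 11, A 8 (sum 37, leaving 3 seats).
Remainders in descending order: D 0.9968, F 0.8364, B 0.7733, E 0.3239, A 0.0696.
The surplus seats go to D, F, B.

B=4; E=2; D=14; F=12; A=8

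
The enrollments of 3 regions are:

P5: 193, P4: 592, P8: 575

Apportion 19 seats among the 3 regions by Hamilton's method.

The standard divisor is 1360/19 ≈ 71.579.
Standard quotas: P5 2.696, P4 8.271, P8 8.033.
Lower quotas: P5 2, P4 8, P8 8 (sum 18, leaving 1 seat).
Remainders in descending order: P5 0.696, P4 0.271, P8 0.033.
Largest remainder: P5 receives the extra seat.

P5 3, P4 8, P8 8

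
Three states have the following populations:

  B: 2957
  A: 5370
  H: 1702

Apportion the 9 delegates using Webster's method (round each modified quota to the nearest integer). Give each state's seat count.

B 3; A 5; H 1

Standard divisor 10029/9 ≈ 1114.333; standard quotas: B 2.654, A 4.819, H 1.527.
Rounding to the nearest integer gives 3, 5, 2 = 10 seats, so the divisor must be adjusted.
With modified divisor 1160: modified quotas B 2.549, A 4.629, H 1.467.
Rounding to the nearest integer: B 3, A 5, H 1 (total 9).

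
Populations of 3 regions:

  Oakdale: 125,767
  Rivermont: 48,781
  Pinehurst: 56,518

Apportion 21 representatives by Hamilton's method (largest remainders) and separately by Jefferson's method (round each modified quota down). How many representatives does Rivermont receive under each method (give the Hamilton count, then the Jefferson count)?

Hamilton: Oakdale 11, Rivermont 5, Pinehurst 5.
Jefferson: Oakdale 12, Rivermont 4, Pinehurst 5.
Rivermont gets 5 under Hamilton and 4 under Jefferson.

5 and 4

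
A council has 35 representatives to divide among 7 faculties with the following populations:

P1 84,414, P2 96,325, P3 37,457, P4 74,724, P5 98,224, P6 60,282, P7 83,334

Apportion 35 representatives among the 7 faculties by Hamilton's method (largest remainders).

Standard divisor: 534760 ÷ 35 ≈ 15278.857.
Standard quotas: P1 5.5249, P2 6.3045, P3 2.4516, P4 4.8907, P5 6.4288, P6 3.9455, P7 5.4542.
Lower quotas: P1 5, P2 6, P3 2, P4 4, P5 6, P6 3, P7 5 (sum 31, leaving 4 seats).
Remainders in descending order: P6 0.9455, P4 0.8907, P1 0.5249, P7 0.4542, P3 0.4516, P5 0.4288, P2 0.3045.
Largest remainders: P6, P4, P1, P7 receive the extra seats.

P1=6, P2=6, P3=2, P4=5, P5=6, P6=4, P7=6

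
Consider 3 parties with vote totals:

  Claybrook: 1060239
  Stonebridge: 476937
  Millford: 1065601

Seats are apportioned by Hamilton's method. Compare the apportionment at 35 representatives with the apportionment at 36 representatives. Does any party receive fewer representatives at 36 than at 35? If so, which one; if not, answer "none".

Stonebridge

At 35 seats: Claybrook 14, Stonebridge 7, Millford 14.
At 36 seats: Claybrook 15, Stonebridge 6, Millford 15.
Stonebridge drops from 7 to 6.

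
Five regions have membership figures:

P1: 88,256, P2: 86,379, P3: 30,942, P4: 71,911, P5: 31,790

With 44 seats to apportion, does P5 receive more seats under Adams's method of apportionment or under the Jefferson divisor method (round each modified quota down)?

Adams: P1 12, P2 12, P3 5, P4 10, P5 5.
Jefferson: P1 13, P2 13, P3 4, P4 10, P5 4.
P5 gets 5 under Adams and 4 under Jefferson.

Adams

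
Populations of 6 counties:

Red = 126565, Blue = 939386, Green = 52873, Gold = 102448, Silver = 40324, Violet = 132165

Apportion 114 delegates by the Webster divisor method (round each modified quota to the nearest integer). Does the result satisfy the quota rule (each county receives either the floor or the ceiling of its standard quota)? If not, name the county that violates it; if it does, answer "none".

Blue

Standard quotas: Red 10.352, Blue 76.835, Green 4.325, Gold 8.380, Silver 3.298, Violet 10.810.
Webster allocation: Red 10, Blue 78, Green 4, Gold 8, Silver 3, Violet 11.
Blue has quota 76.835 (lower 76, upper 77) but receives 78 — outside the quota interval.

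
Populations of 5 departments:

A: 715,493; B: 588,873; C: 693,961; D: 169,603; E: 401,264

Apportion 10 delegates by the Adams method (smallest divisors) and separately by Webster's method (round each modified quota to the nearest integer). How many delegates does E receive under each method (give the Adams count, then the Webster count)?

2 and 1

Adams: A 3, B 2, C 2, D 1, E 2.
Webster: A 3, B 2, C 3, D 1, E 1.
E gets 2 under Adams and 1 under Webster.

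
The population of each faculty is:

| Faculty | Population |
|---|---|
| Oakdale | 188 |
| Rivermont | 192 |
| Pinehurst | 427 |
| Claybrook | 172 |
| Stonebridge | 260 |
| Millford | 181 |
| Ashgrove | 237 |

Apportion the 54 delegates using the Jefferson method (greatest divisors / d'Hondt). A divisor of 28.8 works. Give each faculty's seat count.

With modified divisor 28.8: modified quotas Oakdale 6.528, Rivermont 6.667, Pinehurst 14.826, Claybrook 5.972, Stonebridge 9.028, Millford 6.285, Ashgrove 8.229.
Rounding down: Oakdale 6, Rivermont 6, Pinehurst 14, Claybrook 5, Stonebridge 9, Millford 6, Ashgrove 8 (total 54).

Oakdale 6; Rivermont 6; Pinehurst 14; Claybrook 5; Stonebridge 9; Millford 6; Ashgrove 8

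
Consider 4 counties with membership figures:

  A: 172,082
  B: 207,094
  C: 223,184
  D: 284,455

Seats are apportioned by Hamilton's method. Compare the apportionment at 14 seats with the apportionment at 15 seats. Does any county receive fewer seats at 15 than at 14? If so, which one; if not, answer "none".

At 14 seats: A 3, B 3, C 4, D 4.
At 15 seats: A 3, B 3, C 4, D 5.
No county's allocation decreased.

none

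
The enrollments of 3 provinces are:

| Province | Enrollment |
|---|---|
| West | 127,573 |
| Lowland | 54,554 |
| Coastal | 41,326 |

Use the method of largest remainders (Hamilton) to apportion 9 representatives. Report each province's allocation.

West=5; Lowland=2; Coastal=2

Total 223453; standard divisor 223453/9 ≈ 24828.111.
Standard quotas: West 5.1382, Lowland 2.1973, Coastal 1.6645.
Lower quotas: West 5, Lowland 2, Coastal 1 (sum 8, leaving 1 seat).
Remainders in descending order: Coastal 0.6645, Lowland 0.1973, West 0.1382.
The surplus seat goes to Coastal.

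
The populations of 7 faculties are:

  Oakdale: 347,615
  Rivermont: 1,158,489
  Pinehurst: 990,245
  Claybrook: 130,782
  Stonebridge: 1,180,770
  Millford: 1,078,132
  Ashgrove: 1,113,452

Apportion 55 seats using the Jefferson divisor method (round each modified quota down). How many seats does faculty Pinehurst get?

9

Standard divisor 5999485/55 ≈ 109081.545; standard quotas: Oakdale 3.187, Rivermont 10.620, Pinehurst 9.078, Claybrook 1.199, Stonebridge 10.825, Millford 9.884, Ashgrove 10.208.
Rounding down gives 3, 10, 9, 1, 10, 9, 10 = 52 seats, so the divisor must be adjusted.
With modified divisor 103300: modified quotas Oakdale 3.365, Rivermont 11.215, Pinehurst 9.586, Claybrook 1.266, Stonebridge 11.430, Millford 10.437, Ashgrove 10.779.
Rounding down: Oakdale 3, Rivermont 11, Pinehurst 9, Claybrook 1, Stonebridge 11, Millford 10, Ashgrove 10 (total 55).
Pinehurst receives 9.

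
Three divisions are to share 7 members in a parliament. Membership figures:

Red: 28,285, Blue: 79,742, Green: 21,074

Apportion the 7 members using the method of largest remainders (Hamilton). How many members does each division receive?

Standard divisor: 129101 ÷ 7 = 18443.
Standard quotas: Red 1.5336, Blue 4.3237, Green 1.1427.
Lower quotas: Red 1, Blue 4, Green 1 (sum 6, leaving 1 seat).
Remainders in descending order: Red 0.5336, Blue 0.3237, Green 0.1427.
The surplus seat goes to Red.

Red: 2, Blue: 4, Green: 1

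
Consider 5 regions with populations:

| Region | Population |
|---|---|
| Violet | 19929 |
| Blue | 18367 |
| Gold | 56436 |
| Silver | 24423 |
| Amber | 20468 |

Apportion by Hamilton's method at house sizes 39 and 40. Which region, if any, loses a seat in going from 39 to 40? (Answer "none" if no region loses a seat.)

At 39 seats: Violet 5, Blue 5, Gold 16, Silver 7, Amber 6.
At 40 seats: Violet 6, Blue 5, Gold 16, Silver 7, Amber 6.
No region's allocation decreased.

none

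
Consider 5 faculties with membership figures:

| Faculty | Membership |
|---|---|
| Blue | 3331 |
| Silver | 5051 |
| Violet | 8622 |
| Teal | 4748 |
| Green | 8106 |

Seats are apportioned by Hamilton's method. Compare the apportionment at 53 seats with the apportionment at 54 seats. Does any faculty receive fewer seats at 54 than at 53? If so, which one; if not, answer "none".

Teal

At 53 seats: Blue 6, Silver 9, Violet 15, Teal 9, Green 14.
At 54 seats: Blue 6, Silver 9, Violet 16, Teal 8, Green 15.
Teal drops from 9 to 8.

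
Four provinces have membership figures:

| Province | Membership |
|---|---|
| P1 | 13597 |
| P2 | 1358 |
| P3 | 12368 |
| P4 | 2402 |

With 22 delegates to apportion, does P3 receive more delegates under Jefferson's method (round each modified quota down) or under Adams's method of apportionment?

Jefferson

Jefferson: P1 10, P2 1, P3 10, P4 1.
Adams: P1 10, P2 1, P3 9, P4 2.
P3 gets 10 under Jefferson and 9 under Adams.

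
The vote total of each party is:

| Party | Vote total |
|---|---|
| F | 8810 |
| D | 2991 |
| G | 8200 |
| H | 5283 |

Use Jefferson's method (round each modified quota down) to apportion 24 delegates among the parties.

Standard divisor 25284/24 ≈ 1053.5; standard quotas: F 8.363, D 2.839, G 7.784, H 5.015.
Rounding down gives 8, 2, 7, 5 = 22 seats, so the divisor must be adjusted.
With modified divisor 990: modified quotas F 8.899, D 3.021, G 8.283, H 5.336.
Rounding down: F 8, D 3, G 8, H 5 (total 24).

F 8; D 3; G 8; H 5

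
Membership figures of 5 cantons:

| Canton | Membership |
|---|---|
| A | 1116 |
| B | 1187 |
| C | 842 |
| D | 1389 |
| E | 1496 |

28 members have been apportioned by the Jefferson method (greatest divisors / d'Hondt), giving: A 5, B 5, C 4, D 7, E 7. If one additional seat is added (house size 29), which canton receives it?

B

Priority for the next seat is population ÷ (current seats + 1).
Priorities: A 186.000, B 197.833, C 168.400, D 173.625, E 187.000.
Highest priority: B.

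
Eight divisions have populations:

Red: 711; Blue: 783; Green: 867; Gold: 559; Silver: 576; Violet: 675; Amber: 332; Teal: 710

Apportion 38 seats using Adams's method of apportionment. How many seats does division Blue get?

6

Standard divisor 5213/38 ≈ 137.184; standard quotas: Red 5.183, Blue 5.708, Green 6.320, Gold 4.075, Silver 4.199, Violet 4.920, Amber 2.420, Teal 5.176.
Rounding up gives 6, 6, 7, 5, 5, 5, 3, 6 = 43 seats, so the divisor must be adjusted.
With modified divisor 150: modified quotas Red 4.740, Blue 5.220, Green 5.780, Gold 3.727, Silver 3.840, Violet 4.500, Amber 2.213, Teal 4.733.
Rounding up: Red 5, Blue 6, Green 6, Gold 4, Silver 4, Violet 5, Amber 3, Teal 5 (total 38).
Blue receives 6.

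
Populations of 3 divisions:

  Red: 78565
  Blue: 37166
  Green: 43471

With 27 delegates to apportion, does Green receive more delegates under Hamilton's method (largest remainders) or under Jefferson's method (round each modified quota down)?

Hamilton

Hamilton: Red 13, Blue 6, Green 8.
Jefferson: Red 14, Blue 6, Green 7.
Green gets 8 under Hamilton and 7 under Jefferson.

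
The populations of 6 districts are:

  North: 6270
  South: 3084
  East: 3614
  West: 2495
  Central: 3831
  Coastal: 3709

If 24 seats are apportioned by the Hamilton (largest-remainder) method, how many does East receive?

Total 23003; standard divisor 23003/24 ≈ 958.458.
Standard quotas: North 6.5418, South 3.2177, East 3.7706, West 2.6031, Central 3.9970, Coastal 3.8698.
Lower quotas: North 6, South 3, East 3, West 2, Central 3, Coastal 3 (sum 20, leaving 4 seats).
Remainders in descending order: Central 0.9970, Coastal 0.8698, East 0.7706, West 0.6031, North 0.5418, South 0.2177.
Largest remainders: Central, Coastal, East, West receive the extra seats.
East receives 4.

4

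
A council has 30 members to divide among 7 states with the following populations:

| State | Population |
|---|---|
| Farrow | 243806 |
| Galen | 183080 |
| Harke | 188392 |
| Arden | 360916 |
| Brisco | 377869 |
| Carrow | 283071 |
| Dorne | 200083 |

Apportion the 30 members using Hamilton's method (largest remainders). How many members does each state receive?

Standard divisor: 1837217 ÷ 30 ≈ 61240.567.
Standard quotas: Farrow 3.9811, Galen 2.9895, Harke 3.0763, Arden 5.8934, Brisco 6.1702, Carrow 4.6223, Dorne 3.2672.
Lower quotas: Farrow 3, Galen 2, Harke 3, Arden 5, Brisco 6, Carrow 4, Dorne 3 (sum 26, leaving 4 seats).
Remainders in descending order: Galen 0.9895, Farrow 0.9811, Arden 0.8934, Carrow 0.6223, Dorne 0.2672, Brisco 0.1702, Harke 0.0763.
The surplus seats go to Galen, Farrow, Arden, Carrow.

Farrow=4, Galen=3, Harke=3, Arden=6, Brisco=6, Carrow=5, Dorne=3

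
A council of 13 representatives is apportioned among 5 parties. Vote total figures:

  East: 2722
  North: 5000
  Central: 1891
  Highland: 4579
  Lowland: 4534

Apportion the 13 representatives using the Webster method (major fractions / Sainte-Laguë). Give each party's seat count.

Standard divisor 18726/13 ≈ 1440.462; standard quotas: East 1.890, North 3.471, Central 1.313, Highland 3.179, Lowland 3.148.
Rounding to the nearest integer gives 2, 3, 1, 3, 3 = 12 seats, so the divisor must be adjusted.
With modified divisor 1400: modified quotas East 1.944, North 3.571, Central 1.351, Highland 3.271, Lowland 3.239.
Rounding to the nearest integer: East 2, North 4, Central 1, Highland 3, Lowland 3 (total 13).

East: 2, North: 4, Central: 1, Highland: 3, Lowland: 3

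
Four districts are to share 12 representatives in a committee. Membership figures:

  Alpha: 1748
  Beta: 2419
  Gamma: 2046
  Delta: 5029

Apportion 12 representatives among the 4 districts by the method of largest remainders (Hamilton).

Alpha=2, Beta=3, Gamma=2, Delta=5

The standard divisor is 11242/12 ≈ 936.833.
Standard quotas: Alpha 1.8659, Beta 2.5821, Gamma 2.1840, Delta 5.3681.
Lower quotas: Alpha 1, Beta 2, Gamma 2, Delta 5 (sum 10, leaving 2 seats).
Remainders in descending order: Alpha 0.8659, Beta 0.5821, Delta 0.3681, Gamma 0.1840.
Largest remainders: Alpha, Beta receive the extra seats.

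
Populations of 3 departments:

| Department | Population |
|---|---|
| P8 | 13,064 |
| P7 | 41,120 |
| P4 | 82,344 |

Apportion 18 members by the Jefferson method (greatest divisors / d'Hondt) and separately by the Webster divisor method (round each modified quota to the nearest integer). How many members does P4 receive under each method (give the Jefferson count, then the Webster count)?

Jefferson: P8 1, P7 5, P4 12.
Webster: P8 2, P7 5, P4 11.
P4 gets 12 under Jefferson and 11 under Webster.

12 and 11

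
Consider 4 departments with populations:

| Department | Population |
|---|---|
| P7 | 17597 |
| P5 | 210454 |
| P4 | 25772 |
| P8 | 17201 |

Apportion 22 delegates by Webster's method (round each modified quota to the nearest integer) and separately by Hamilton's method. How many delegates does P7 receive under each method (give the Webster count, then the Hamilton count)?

Webster: P7 1, P5 18, P4 2, P8 1.
Hamilton: P7 2, P5 17, P4 2, P8 1.
P7 gets 1 under Webster and 2 under Hamilton.

1 and 2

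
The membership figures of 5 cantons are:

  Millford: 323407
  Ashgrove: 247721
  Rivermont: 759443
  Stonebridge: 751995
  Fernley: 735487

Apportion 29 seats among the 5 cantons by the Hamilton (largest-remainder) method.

The standard divisor is 2818053/29 ≈ 97174.241.
Standard quotas: Millford 3.3281, Ashgrove 2.5492, Rivermont 7.8153, Stonebridge 7.7386, Fernley 7.5687.
Lower quotas: Millford 3, Ashgrove 2, Rivermont 7, Stonebridge 7, Fernley 7 (sum 26, leaving 3 seats).
Remainders in descending order: Rivermont 0.8153, Stonebridge 0.7386, Fernley 0.5687, Ashgrove 0.5492, Millford 0.3281.
Largest remainders: Rivermont, Stonebridge, Fernley receive the extra seats.

Millford: 3, Ashgrove: 2, Rivermont: 8, Stonebridge: 8, Fernley: 8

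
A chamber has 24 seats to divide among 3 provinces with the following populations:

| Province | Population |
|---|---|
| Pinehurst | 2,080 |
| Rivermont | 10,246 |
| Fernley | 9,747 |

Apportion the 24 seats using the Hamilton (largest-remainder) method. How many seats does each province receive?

Standard divisor: 22073 ÷ 24 ≈ 919.708.
Standard quotas: Pinehurst 2.2616, Rivermont 11.1405, Fernley 10.5979.
Lower quotas: Pinehurst 2, Rivermont 11, Fernley 10 (sum 23, leaving 1 seat).
Remainders in descending order: Fernley 0.5979, Pinehurst 0.2616, Rivermont 0.1405.
The surplus seat goes to Fernley.

Pinehurst 2, Rivermont 11, Fernley 11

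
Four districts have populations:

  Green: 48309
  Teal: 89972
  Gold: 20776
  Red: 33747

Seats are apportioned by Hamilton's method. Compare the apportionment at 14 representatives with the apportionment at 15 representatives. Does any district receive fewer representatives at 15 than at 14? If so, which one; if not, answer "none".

Gold

At 14 seats: Green 3, Teal 7, Gold 2, Red 2.
At 15 seats: Green 4, Teal 7, Gold 1, Red 3.
Gold drops from 2 to 1.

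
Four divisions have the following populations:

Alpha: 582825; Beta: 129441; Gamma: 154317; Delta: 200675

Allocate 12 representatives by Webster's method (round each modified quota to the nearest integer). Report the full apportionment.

Standard divisor 1067258/12 ≈ 88938.167; standard quotas: Alpha 6.553, Beta 1.455, Gamma 1.735, Delta 2.256.
Rounding to the nearest integer gives Alpha 7, Beta 1, Gamma 2, Delta 2 — total 12, matching the house size, so no adjustment is needed.

Alpha 7, Beta 1, Gamma 2, Delta 2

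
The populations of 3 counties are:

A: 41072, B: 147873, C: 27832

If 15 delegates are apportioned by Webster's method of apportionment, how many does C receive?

2

Standard divisor 216777/15 ≈ 14451.8; standard quotas: A 2.842, B 10.232, C 1.926.
Rounding to the nearest integer gives A 3, B 10, C 2 — total 15, matching the house size, so no adjustment is needed.
C receives 2.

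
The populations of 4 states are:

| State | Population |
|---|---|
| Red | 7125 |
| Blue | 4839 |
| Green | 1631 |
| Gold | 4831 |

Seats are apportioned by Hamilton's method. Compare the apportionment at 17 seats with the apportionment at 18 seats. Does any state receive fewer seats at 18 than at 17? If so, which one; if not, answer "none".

Green

At 17 seats: Red 7, Blue 4, Green 2, Gold 4.
At 18 seats: Red 7, Blue 5, Green 1, Gold 5.
Green drops from 2 to 1.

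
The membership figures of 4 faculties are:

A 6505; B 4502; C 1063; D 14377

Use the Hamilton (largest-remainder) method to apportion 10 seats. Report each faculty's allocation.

The standard divisor is 26447/10 ≈ 2644.7.
Standard quotas: A 2.4596, B 1.7023, C 0.4019, D 5.4362.
Lower quotas: A 2, B 1, C 0, D 5 (sum 8, leaving 2 seats).
Remainders in descending order: B 0.7023, A 0.4596, D 0.4362, C 0.4019.
Largest remainders: B, A receive the extra seats.

A 3; B 2; C 0; D 5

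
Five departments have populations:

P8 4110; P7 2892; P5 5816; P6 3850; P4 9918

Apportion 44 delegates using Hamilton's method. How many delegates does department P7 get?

5

Total 26586; standard divisor 26586/44 ≈ 604.227.
Standard quotas: P8 6.8021, P7 4.7863, P5 9.6255, P6 6.3718, P4 16.4144.
Lower quotas: P8 6, P7 4, P5 9, P6 6, P4 16 (sum 41, leaving 3 seats).
Remainders in descending order: P8 0.8021, P7 0.7863, P5 0.6255, P4 0.4144, P6 0.3718.
Largest remainders: P8, P7, P5 receive the extra seats.
P7 receives 5.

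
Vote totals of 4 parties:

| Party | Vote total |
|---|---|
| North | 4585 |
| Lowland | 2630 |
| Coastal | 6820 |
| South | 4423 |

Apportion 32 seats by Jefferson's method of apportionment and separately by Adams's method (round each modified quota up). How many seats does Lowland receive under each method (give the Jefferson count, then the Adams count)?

4 and 5

Jefferson: North 8, Lowland 4, Coastal 12, South 8.
Adams: North 8, Lowland 5, Coastal 11, South 8.
Lowland gets 4 under Jefferson and 5 under Adams.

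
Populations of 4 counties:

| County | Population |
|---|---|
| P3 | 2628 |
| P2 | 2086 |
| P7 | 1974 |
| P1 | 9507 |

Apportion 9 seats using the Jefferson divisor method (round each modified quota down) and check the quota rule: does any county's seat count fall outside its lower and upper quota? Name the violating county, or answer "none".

none

Standard quotas: P3 1.460, P2 1.159, P7 1.097, P1 5.283.
Jefferson allocation: P3 1, P2 1, P7 1, P1 6.
Every allocation lies between the lower and upper quota.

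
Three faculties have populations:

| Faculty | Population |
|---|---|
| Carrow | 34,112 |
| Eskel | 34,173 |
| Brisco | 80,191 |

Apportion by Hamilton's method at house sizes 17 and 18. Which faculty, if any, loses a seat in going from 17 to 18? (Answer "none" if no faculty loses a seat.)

none

At 17 seats: Carrow 4, Eskel 4, Brisco 9.
At 18 seats: Carrow 4, Eskel 4, Brisco 10.
No faculty's allocation decreased.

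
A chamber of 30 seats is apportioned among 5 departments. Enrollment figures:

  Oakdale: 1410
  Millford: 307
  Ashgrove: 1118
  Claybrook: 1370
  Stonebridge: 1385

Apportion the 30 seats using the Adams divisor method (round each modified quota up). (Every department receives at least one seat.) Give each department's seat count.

Oakdale 8, Millford 2, Ashgrove 6, Claybrook 7, Stonebridge 7

Standard divisor 5590/30 ≈ 186.333; standard quotas: Oakdale 7.567, Millford 1.648, Ashgrove 6.000, Claybrook 7.352, Stonebridge 7.433.
Rounding up gives 8, 2, 6, 8, 8 = 32 seats, so the divisor must be adjusted.
With modified divisor 200: modified quotas Oakdale 7.050, Millford 1.535, Ashgrove 5.590, Claybrook 6.850, Stonebridge 6.925.
Rounding up: Oakdale 8, Millford 2, Ashgrove 6, Claybrook 7, Stonebridge 7 (total 30).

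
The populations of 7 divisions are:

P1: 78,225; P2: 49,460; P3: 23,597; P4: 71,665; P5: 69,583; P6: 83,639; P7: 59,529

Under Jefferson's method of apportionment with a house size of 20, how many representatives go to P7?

3

Standard divisor 435698/20 ≈ 21784.9; standard quotas: P1 3.591, P2 2.270, P3 1.083, P4 3.290, P5 3.194, P6 3.839, P7 2.733.
Rounding down gives 3, 2, 1, 3, 3, 3, 2 = 17 seats, so the divisor must be adjusted.
With modified divisor 18700: modified quotas P1 4.183, P2 2.645, P3 1.262, P4 3.832, P5 3.721, P6 4.473, P7 3.183.
Rounding down: P1 4, P2 2, P3 1, P4 3, P5 3, P6 4, P7 3 (total 20).
P7 receives 3.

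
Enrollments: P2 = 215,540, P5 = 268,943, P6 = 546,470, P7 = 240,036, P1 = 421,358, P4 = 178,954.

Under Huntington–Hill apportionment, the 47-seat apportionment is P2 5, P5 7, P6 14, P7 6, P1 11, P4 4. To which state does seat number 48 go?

Priority for the next seat is population ÷ (√(s·(s+1))).
Priorities: P2 39352.040, P5 35939.020, P6 37710.013, P7 37038.359, P1 36674.506, P4 40015.331.
Highest priority: P4.

P4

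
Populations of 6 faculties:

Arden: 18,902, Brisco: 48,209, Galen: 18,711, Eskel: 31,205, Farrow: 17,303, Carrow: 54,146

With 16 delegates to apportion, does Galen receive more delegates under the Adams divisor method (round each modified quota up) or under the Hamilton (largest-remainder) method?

Adams: Arden 2, Brisco 4, Galen 2, Eskel 2, Farrow 2, Carrow 4.
Hamilton: Arden 2, Brisco 4, Galen 1, Eskel 3, Farrow 1, Carrow 5.
Galen gets 2 under Adams and 1 under Hamilton.

Adams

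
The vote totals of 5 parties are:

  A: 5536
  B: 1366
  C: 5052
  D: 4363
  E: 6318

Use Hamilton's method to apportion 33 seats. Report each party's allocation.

The standard divisor is 22635/33 ≈ 685.909.
Standard quotas: A 8.0710, B 1.9915, C 7.3654, D 6.3609, E 9.2111.
Lower quotas: A 8, B 1, C 7, D 6, E 9 (sum 31, leaving 2 seats).
Remainders in descending order: B 0.9915, C 0.3654, D 0.3609, E 0.2111, A 0.0710.
The surplus seats go to B, C.

A=8; B=2; C=8; D=6; E=9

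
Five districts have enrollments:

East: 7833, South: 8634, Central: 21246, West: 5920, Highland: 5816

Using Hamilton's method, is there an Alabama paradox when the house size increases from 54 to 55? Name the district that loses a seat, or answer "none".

At 54 seats: East 9, South 9, Central 23, West 7, Highland 6.
At 55 seats: East 9, South 10, Central 24, West 6, Highland 6.
West drops from 7 to 6.

West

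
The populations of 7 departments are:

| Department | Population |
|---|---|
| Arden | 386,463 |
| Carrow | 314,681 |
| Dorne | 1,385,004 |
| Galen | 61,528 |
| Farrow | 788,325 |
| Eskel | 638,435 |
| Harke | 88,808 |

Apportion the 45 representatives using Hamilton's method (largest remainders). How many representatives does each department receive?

Standard divisor: 3663244 ÷ 45 ≈ 81405.422.
Standard quotas: Arden 4.7474, Carrow 3.8656, Dorne 17.0137, Galen 0.7558, Farrow 9.6839, Eskel 7.8427, Harke 1.0909.
Lower quotas: Arden 4, Carrow 3, Dorne 17, Galen 0, Farrow 9, Eskel 7, Harke 1 (sum 41, leaving 4 seats).
Remainders in descending order: Carrow 0.8656, Eskel 0.8427, Galen 0.7558, Arden 0.7474, Farrow 0.6839, Harke 0.0909, Dorne 0.0137.
The surplus seats go to Carrow, Eskel, Galen, Arden.

Arden: 5, Carrow: 4, Dorne: 17, Galen: 1, Farrow: 9, Eskel: 8, Harke: 1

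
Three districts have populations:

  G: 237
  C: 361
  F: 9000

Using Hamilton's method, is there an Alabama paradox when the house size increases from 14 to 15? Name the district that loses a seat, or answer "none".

none

At 14 seats: G 0, C 1, F 13.
At 15 seats: G 0, C 1, F 14.
No district's allocation decreased.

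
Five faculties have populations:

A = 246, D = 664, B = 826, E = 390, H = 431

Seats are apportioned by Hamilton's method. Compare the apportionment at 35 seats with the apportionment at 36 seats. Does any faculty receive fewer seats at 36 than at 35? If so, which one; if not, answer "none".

A

At 35 seats: A 4, D 9, B 11, E 5, H 6.
At 36 seats: A 3, D 9, B 12, E 6, H 6.
A drops from 4 to 3.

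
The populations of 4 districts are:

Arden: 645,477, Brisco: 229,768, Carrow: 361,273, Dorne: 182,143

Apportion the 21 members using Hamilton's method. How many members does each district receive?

The standard divisor is 1418661/21 ≈ 67555.286.
Standard quotas: Arden 9.5548, Brisco 3.4012, Carrow 5.3478, Dorne 2.6962.
Lower quotas: Arden 9, Brisco 3, Carrow 5, Dorne 2 (sum 19, leaving 2 seats).
Remainders in descending order: Dorne 0.6962, Arden 0.5548, Brisco 0.4012, Carrow 0.3478.
Largest remainders: Dorne, Arden receive the extra seats.

Arden: 10; Brisco: 3; Carrow: 5; Dorne: 3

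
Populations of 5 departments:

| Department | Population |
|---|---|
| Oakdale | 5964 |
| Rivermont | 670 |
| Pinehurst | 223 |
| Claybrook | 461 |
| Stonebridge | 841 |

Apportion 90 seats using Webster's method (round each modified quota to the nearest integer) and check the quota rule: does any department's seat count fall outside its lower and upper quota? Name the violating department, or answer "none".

Oakdale

Standard quotas: Oakdale 65.787, Rivermont 7.391, Pinehurst 2.460, Claybrook 5.085, Stonebridge 9.277.
Webster allocation: Oakdale 67, Rivermont 7, Pinehurst 2, Claybrook 5, Stonebridge 9.
Oakdale has quota 65.787 (lower 65, upper 66) but receives 67 — outside the quota interval.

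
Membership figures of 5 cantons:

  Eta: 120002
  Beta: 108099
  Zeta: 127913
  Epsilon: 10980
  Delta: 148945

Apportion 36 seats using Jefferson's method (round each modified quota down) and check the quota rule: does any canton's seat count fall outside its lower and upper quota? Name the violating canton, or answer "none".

none

Standard quotas: Eta 8.373, Beta 7.543, Zeta 8.925, Epsilon 0.766, Delta 10.393.
Jefferson allocation: Eta 8, Beta 8, Zeta 9, Epsilon 0, Delta 11.
Every allocation lies between the lower and upper quota.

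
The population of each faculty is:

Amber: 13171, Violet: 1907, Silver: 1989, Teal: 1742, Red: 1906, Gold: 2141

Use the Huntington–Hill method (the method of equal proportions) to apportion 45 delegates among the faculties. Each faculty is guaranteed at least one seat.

Amber=26, Violet=4, Silver=4, Teal=3, Red=4, Gold=4

With divisor 510: modified quotas Amber 25.825, Violet 3.739, Silver 3.900, Teal 3.416, Red 3.737, Gold 4.198.
Geometric-mean thresholds: Amber √(25·26)=25.495, Violet √(3·4)=3.464, Silver √(3·4)=3.464, Teal √(3·4)=3.464, Red √(3·4)=3.464, Gold √(4·5)=4.472.
Each quota rounded against its threshold gives Amber 26, Violet 4, Silver 4, Teal 3, Red 4, Gold 4 (total 45).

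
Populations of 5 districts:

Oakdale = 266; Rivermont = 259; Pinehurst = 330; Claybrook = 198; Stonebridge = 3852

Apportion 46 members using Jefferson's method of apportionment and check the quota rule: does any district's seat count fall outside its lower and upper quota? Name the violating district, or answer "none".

Standard quotas: Oakdale 2.495, Rivermont 2.429, Pinehurst 3.095, Claybrook 1.857, Stonebridge 36.125.
Jefferson allocation: Oakdale 2, Rivermont 2, Pinehurst 3, Claybrook 1, Stonebridge 38.
Stonebridge has quota 36.125 (lower 36, upper 37) but receives 38 — outside the quota interval.

Stonebridge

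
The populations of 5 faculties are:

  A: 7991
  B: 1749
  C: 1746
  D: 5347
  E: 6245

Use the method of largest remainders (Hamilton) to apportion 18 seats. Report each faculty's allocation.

Total 23078; standard divisor 23078/18 ≈ 1282.111.
Standard quotas: A 6.2327, B 1.3642, C 1.3618, D 4.1705, E 4.8709.
Lower quotas: A 6, B 1, C 1, D 4, E 4 (sum 16, leaving 2 seats).
Remainders in descending order: E 0.8709, B 0.3642, C 0.3618, A 0.2327, D 0.1705.
The surplus seats go to E, B.

A 6; B 2; C 1; D 4; E 5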